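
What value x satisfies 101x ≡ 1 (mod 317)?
113

gcd(101, 317) = 1, so the inverse exists.
Extended Euclidean algorithm on (317, 101):
317 = 3 × 101 + 14  ⟹  14 = (1)·317 + (-3)·101
101 = 7 × 14 + 3  ⟹  3 = (-7)·317 + (22)·101
14 = 4 × 3 + 2  ⟹  2 = (29)·317 + (-91)·101
3 = 1 × 2 + 1  ⟹  1 = (-36)·317 + (113)·101
So (113)·101 ≡ 1 (mod 317), i.e. 101^(-1) ≡ 113 (mod 317).
Check: 101 × 113 = 11413 ≡ 1 (mod 317)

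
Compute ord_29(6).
14

29 is prime, so ord(6) divides φ(29) = 28.
Divisors of 28: 1, 2, 4, 7, 14, 28.
Repeated squaring: 6^1 ≡ 6, 6^2 ≡ 7, 6^4 ≡ 20, 6^8 ≡ 23, 6^16 ≡ 7 (mod 29).
Test 6^d mod 29 for each divisor d in increasing order:
6^1 ≡ 6
6^2 ≡ 7
6^4 ≡ 20
6^7 = 6^4·6^2·6^1 ≡ 28
6^14 = 6^8·6^4·6^2 ≡ 1  ← first divisor giving 1
The order is 14.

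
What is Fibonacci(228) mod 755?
711

Matrix identity: Q^n = [[F_(n+1), F_n], [F_n, F_(n-1)]] with Q = [[1,1],[1,0]].
n = 228 = 11100100₂. Square-and-multiply, entries mod 755:
Q^1 = [[1,1],[1,0]]
Q^3 = (Q^1)²·Q = [[3,2],[2,1]]
Q^7 = (Q^3)²·Q = [[21,13],[13,8]]
Q^14 = (Q^7)² = [[610,377],[377,233]]
Q^28 = (Q^14)² = [[74,711],[711,118]]
Q^57 = (Q^28)²·Q = [[474,617],[617,612]]
Q^114 = (Q^57)² = [[610,377],[377,233]]
Q^228 = (Q^114)² = [[74,711],[711,118]]
F_228 mod 755 = Q^228[0][1] = 711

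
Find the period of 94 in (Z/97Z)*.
48

97 is prime, so ord(94) divides φ(97) = 96.
Divisors of 96: 1, 2, 3, 4, 6, 8, 12, 16, 24, 32, 48, 96.
Repeated squaring: 94^1 ≡ 94, 94^2 ≡ 9, 94^4 ≡ 81, 94^8 ≡ 62, 94^16 ≡ 61, 94^32 ≡ 35, 94^64 ≡ 61 (mod 97).
Test 94^d mod 97 for each divisor d in increasing order:
94^1 ≡ 94
94^2 ≡ 9
94^3 = 94^2·94^1 ≡ 70
94^4 ≡ 81
94^6 = 94^4·94^2 ≡ 50
94^8 ≡ 62
94^12 = 94^8·94^4 ≡ 75
94^16 ≡ 61
94^24 = 94^16·94^8 ≡ 96
94^32 ≡ 35
94^48 = 94^32·94^16 ≡ 1  ← first divisor giving 1
The order is 48.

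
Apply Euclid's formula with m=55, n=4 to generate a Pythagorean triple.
(3009, 440, 3041)

Euclid's formula: a = m² - n², b = 2mn, c = m² + n²
m = 55, n = 4
a = 55² - 4² = 3025 - 16 = 3009
b = 2 × 55 × 4 = 440
c = 55² + 4² = 3025 + 16 = 3041
Verification: 3009² + 440² = 9054081 + 193600 = 9247681 = 3041² ✓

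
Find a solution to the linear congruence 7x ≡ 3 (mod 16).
x ≡ 5 (mod 16)

gcd(7, 16) = 1, which divides 3, so solutions exist.
Find 7^(-1) mod 16 by the extended Euclidean algorithm:
16 = 2 × 7 + 2  ⟹  2 = (1)·16 + (-2)·7
7 = 3 × 2 + 1  ⟹  1 = (-3)·16 + (7)·7
So (7)·7 ≡ 1 (mod 16), i.e. 7^(-1) ≡ 7 (mod 16).
x ≡ 7 × 3 = 21 ≡ 5 (mod 16).
Check: 7 × 5 = 35 ≡ 3 (mod 16).
Unique solution: x ≡ 5 (mod 16)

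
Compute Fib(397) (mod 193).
34

Matrix identity: Q^n = [[F_(n+1), F_n], [F_n, F_(n-1)]] with Q = [[1,1],[1,0]].
n = 397 = 110001101₂. Square-and-multiply, entries mod 193:
Q^1 = [[1,1],[1,0]]
Q^3 = (Q^1)²·Q = [[3,2],[2,1]]
Q^6 = (Q^3)² = [[13,8],[8,5]]
Q^12 = (Q^6)² = [[40,144],[144,89]]
Q^24 = (Q^12)² = [[141,48],[48,93]]
Q^49 = (Q^24)²·Q = [[28,183],[183,38]]
Q^99 = (Q^49)²·Q = [[31,112],[112,112]]
Q^198 = (Q^99)² = [[188,190],[190,191]]
Q^397 = (Q^198)²·Q = [[55,34],[34,21]]
F_397 mod 193 = Q^397[0][1] = 34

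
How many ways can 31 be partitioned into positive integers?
6842

p(n) counts ways to write n as a sum of positive integers (order ignored).
Euler's pentagonal recurrence: p(k) = p(k-1) + p(k-2) - p(k-5) - p(k-7) + p(k-12) + p(k-15) - ... (offsets j(3j∓1)/2, signs ++--, p(0)=1, p(<0)=0).
DP table for k = 0..30: p(0)=1, p(1)=1, p(2)=2, p(3)=3, p(4)=5, p(5)=7, p(6)=11, p(7)=15, p(8)=22, p(9)=30, p(10)=42, p(11)=56, p(12)=77, p(13)=101, p(14)=135, p(15)=176, p(16)=231, p(17)=297, p(18)=385, p(19)=490, p(20)=627, p(21)=792, p(22)=1002, p(23)=1255, p(24)=1575, p(25)=1958, p(26)=2436, p(27)=3010, p(28)=3718, p(29)=4565, p(30)=5604.
Final step: p(31) = p(30) + p(29) - p(26) - p(24) + p(19) + p(16) - p(9) - p(5)
= 5604 + 4565 - 2436 - 1575 + 490 + 231 - 30 - 7
= 6842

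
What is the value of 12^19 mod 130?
38

Repeated squaring. Binary of 19 = 10011.
12^1 ≡ 12 (mod 130); 12^2 ≡ 14 (mod 130); 12^4 ≡ 66 (mod 130); 12^8 ≡ 66 (mod 130); 12^16 ≡ 66 (mod 130)
12^19 = 12^1 × 12^2 × 12^16 ≡ 38 (mod 130)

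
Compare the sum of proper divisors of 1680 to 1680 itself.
abundant

Proper divisors of 1680: sum = 1 + 2 + 3 + 4 + 5 + 6 + 7 + 8 + ... + 336 + 420 + 560 + 840 (39 divisors) = 4272
Since 4272 > 1680, 1680 is abundant.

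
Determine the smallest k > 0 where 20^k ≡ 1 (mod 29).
7

29 is prime, so ord(20) divides φ(29) = 28.
Divisors of 28: 1, 2, 4, 7, 14, 28.
Repeated squaring: 20^1 ≡ 20, 20^2 ≡ 23, 20^4 ≡ 7, 20^8 ≡ 20, 20^16 ≡ 23 (mod 29).
Test 20^d mod 29 for each divisor d in increasing order:
20^1 ≡ 20
20^2 ≡ 23
20^4 ≡ 7
20^7 = 20^4·20^2·20^1 ≡ 1  ← first divisor giving 1
The order is 7.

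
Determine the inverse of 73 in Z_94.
85

gcd(73, 94) = 1, so the inverse exists.
Extended Euclidean algorithm on (94, 73):
94 = 1 × 73 + 21  ⟹  21 = (1)·94 + (-1)·73
73 = 3 × 21 + 10  ⟹  10 = (-3)·94 + (4)·73
21 = 2 × 10 + 1  ⟹  1 = (7)·94 + (-9)·73
So (-9)·73 ≡ 1 (mod 94), i.e. 73^(-1) ≡ -9 ≡ 85 (mod 94).
Check: 73 × 85 = 6205 ≡ 1 (mod 94)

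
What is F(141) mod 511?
86

Matrix identity: Q^n = [[F_(n+1), F_n], [F_n, F_(n-1)]] with Q = [[1,1],[1,0]].
n = 141 = 10001101₂. Square-and-multiply, entries mod 511:
Q^1 = [[1,1],[1,0]]
Q^2 = (Q^1)² = [[2,1],[1,1]]
Q^4 = (Q^2)² = [[5,3],[3,2]]
Q^8 = (Q^4)² = [[34,21],[21,13]]
Q^17 = (Q^8)²·Q = [[29,64],[64,476]]
Q^35 = (Q^17)²·Q = [[465,338],[338,127]]
Q^70 = (Q^35)² = [[363,295],[295,68]]
Q^141 = (Q^70)²·Q = [[503,86],[86,417]]
F_141 mod 511 = Q^141[0][1] = 86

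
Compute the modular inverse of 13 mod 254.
215

gcd(13, 254) = 1, so the inverse exists.
Extended Euclidean algorithm on (254, 13):
254 = 19 × 13 + 7  ⟹  7 = (1)·254 + (-19)·13
13 = 1 × 7 + 6  ⟹  6 = (-1)·254 + (20)·13
7 = 1 × 6 + 1  ⟹  1 = (2)·254 + (-39)·13
So (-39)·13 ≡ 1 (mod 254), i.e. 13^(-1) ≡ -39 ≡ 215 (mod 254).
Check: 13 × 215 = 2795 ≡ 1 (mod 254)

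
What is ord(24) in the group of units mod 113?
112

113 is prime, so ord(24) divides φ(113) = 112.
Divisors of 112: 1, 2, 4, 7, 8, 14, 16, 28, 56, 112.
Repeated squaring: 24^1 ≡ 24, 24^2 ≡ 11, 24^4 ≡ 8, 24^8 ≡ 64, 24^16 ≡ 28, 24^32 ≡ 106, 24^64 ≡ 49 (mod 113).
Test 24^d mod 113 for each divisor d in increasing order:
24^1 ≡ 24
24^2 ≡ 11
24^4 ≡ 8
24^7 = 24^4·24^2·24^1 ≡ 78
24^8 ≡ 64
24^14 = 24^8·24^4·24^2 ≡ 95
24^16 ≡ 28
24^28 = 24^16·24^8·24^4 ≡ 98
24^56 = 24^32·24^16·24^8 ≡ 112
24^112 = 24^64·24^32·24^16 ≡ 1  ← first divisor giving 1
The order is 112.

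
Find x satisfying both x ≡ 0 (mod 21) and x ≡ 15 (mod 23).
84

Using Chinese Remainder Theorem:
M = 21 × 23 = 483
M1 = 23, M2 = 21
y1 = 23^(-1) mod 21 = 11
y2 = 21^(-1) mod 23 = 11
x = (0×23×11 + 15×21×11) mod 483 = 84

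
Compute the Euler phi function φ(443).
442

443 = 443
φ(n) = n × ∏(1 - 1/p) for each prime p dividing n
φ(443) = 443 × (1 - 1/443) = 442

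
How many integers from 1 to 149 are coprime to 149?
148

149 = 149
φ(n) = n × ∏(1 - 1/p) for each prime p dividing n
φ(149) = 149 × (1 - 1/149) = 148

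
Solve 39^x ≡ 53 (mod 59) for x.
10

Baby-step giant-step with step n = ⌈√59⌉ = 8.
Baby steps 39^j mod 59 (j:value) for j=0..7: 0:1, 1:39, 2:46, 3:24, 4:51, 5:42, 6:45, 7:44.
Giant-step multiplier: 39^(-8) ≡ 39^(58-8) = 39^50 ≡ 12 (mod 59).
Giant steps γ_i = 53·12^i mod 59: γ_0=53, γ_1=46 (in table at j=2).
x = i·n + j = 1·8 + 2 = 10.
Check: 39^10 ≡ 53 (mod 59).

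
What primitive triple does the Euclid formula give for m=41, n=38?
(237, 3116, 3125)

Euclid's formula: a = m² - n², b = 2mn, c = m² + n²
m = 41, n = 38
a = 41² - 38² = 1681 - 1444 = 237
b = 2 × 41 × 38 = 3116
c = 41² + 38² = 1681 + 1444 = 3125
Verification: 237² + 3116² = 56169 + 9709456 = 9765625 = 3125² ✓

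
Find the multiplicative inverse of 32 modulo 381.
131

gcd(32, 381) = 1, so the inverse exists.
Extended Euclidean algorithm on (381, 32):
381 = 11 × 32 + 29  ⟹  29 = (1)·381 + (-11)·32
32 = 1 × 29 + 3  ⟹  3 = (-1)·381 + (12)·32
29 = 9 × 3 + 2  ⟹  2 = (10)·381 + (-119)·32
3 = 1 × 2 + 1  ⟹  1 = (-11)·381 + (131)·32
So (131)·32 ≡ 1 (mod 381), i.e. 32^(-1) ≡ 131 (mod 381).
Check: 32 × 131 = 4192 ≡ 1 (mod 381)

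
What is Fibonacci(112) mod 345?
159

Matrix identity: Q^n = [[F_(n+1), F_n], [F_n, F_(n-1)]] with Q = [[1,1],[1,0]].
n = 112 = 1110000₂. Square-and-multiply, entries mod 345:
Q^1 = [[1,1],[1,0]]
Q^3 = (Q^1)²·Q = [[3,2],[2,1]]
Q^7 = (Q^3)²·Q = [[21,13],[13,8]]
Q^14 = (Q^7)² = [[265,32],[32,233]]
Q^28 = (Q^14)² = [[179,66],[66,113]]
Q^56 = (Q^28)² = [[172,297],[297,220]]
Q^112 = (Q^56)² = [[148,159],[159,334]]
F_112 mod 345 = Q^112[0][1] = 159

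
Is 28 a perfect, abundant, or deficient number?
perfect

Proper divisors of 28: sum = 1 + 2 + 4 + 7 + 14 = 28
Since 28 = 28, 28 is perfect.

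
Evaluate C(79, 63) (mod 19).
0

Using Lucas' theorem:
Write n=79 and k=63 in base 19:
n in base 19: [4, 3]
k in base 19: [3, 6]
C(79,63) mod 19 = ∏ C(n_i, k_i) mod 19
Digit binomials (mod 19): C(4,3) = 4; C(3,6) = 0 (k_i > n_i)
Product: 4 × 0 = 0 ≡ 0 (mod 19)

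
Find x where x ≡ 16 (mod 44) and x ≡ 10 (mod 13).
192

Using Chinese Remainder Theorem:
M = 44 × 13 = 572
M1 = 13, M2 = 44
y1 = 13^(-1) mod 44 = 17
y2 = 44^(-1) mod 13 = 8
x = (16×13×17 + 10×44×8) mod 572 = 192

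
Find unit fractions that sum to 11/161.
1/15 + 1/604 + 1/1458660

Greedy algorithm:
11/161: ceiling(161/11) = 15, use 1/15
4/2415: ceiling(2415/4) = 604, use 1/604
1/1458660: ceiling(1458660/1) = 1458660, use 1/1458660
Result: 11/161 = 1/15 + 1/604 + 1/1458660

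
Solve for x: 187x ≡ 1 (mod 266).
101

gcd(187, 266) = 1, so the inverse exists.
Extended Euclidean algorithm on (266, 187):
266 = 1 × 187 + 79  ⟹  79 = (1)·266 + (-1)·187
187 = 2 × 79 + 29  ⟹  29 = (-2)·266 + (3)·187
79 = 2 × 29 + 21  ⟹  21 = (5)·266 + (-7)·187
29 = 1 × 21 + 8  ⟹  8 = (-7)·266 + (10)·187
21 = 2 × 8 + 5  ⟹  5 = (19)·266 + (-27)·187
8 = 1 × 5 + 3  ⟹  3 = (-26)·266 + (37)·187
5 = 1 × 3 + 2  ⟹  2 = (45)·266 + (-64)·187
3 = 1 × 2 + 1  ⟹  1 = (-71)·266 + (101)·187
So (101)·187 ≡ 1 (mod 266), i.e. 187^(-1) ≡ 101 (mod 266).
Check: 187 × 101 = 18887 ≡ 1 (mod 266)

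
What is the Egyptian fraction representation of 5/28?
1/6 + 1/84

Greedy algorithm:
5/28: ceiling(28/5) = 6, use 1/6
1/84: ceiling(84/1) = 84, use 1/84
Result: 5/28 = 1/6 + 1/84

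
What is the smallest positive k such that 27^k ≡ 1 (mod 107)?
53

107 is prime, so ord(27) divides φ(107) = 106.
Divisors of 106: 1, 2, 53, 106.
Repeated squaring: 27^1 ≡ 27, 27^2 ≡ 87, 27^4 ≡ 79, 27^8 ≡ 35, 27^16 ≡ 48, 27^32 ≡ 57, 27^64 ≡ 39 (mod 107).
Test 27^d mod 107 for each divisor d in increasing order:
27^1 ≡ 27
27^2 ≡ 87
27^53 = 27^32·27^16·27^4·27^1 ≡ 1  ← first divisor giving 1
The order is 53.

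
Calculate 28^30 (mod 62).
32

Repeated squaring. Binary of 30 = 11110.
28^1 ≡ 28 (mod 62); 28^2 ≡ 40 (mod 62); 28^4 ≡ 50 (mod 62); 28^8 ≡ 20 (mod 62); 28^16 ≡ 28 (mod 62)
28^30 = 28^2 × 28^4 × 28^8 × 28^16 ≡ 32 (mod 62)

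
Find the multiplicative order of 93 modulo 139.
138

139 is prime, so ord(93) divides φ(139) = 138.
Divisors of 138: 1, 2, 3, 6, 23, 46, 69, 138.
Repeated squaring: 93^1 ≡ 93, 93^2 ≡ 31, 93^4 ≡ 127, 93^8 ≡ 5, 93^16 ≡ 25, 93^32 ≡ 69, 93^64 ≡ 35, 93^128 ≡ 113 (mod 139).
Test 93^d mod 139 for each divisor d in increasing order:
93^1 ≡ 93
93^2 ≡ 31
93^3 = 93^2·93^1 ≡ 103
93^6 = 93^4·93^2 ≡ 45
93^23 = 93^16·93^4·93^2·93^1 ≡ 97
93^46 = 93^32·93^8·93^4·93^2 ≡ 96
93^69 = 93^64·93^4·93^1 ≡ 138
93^138 = 93^128·93^8·93^2 ≡ 1  ← first divisor giving 1
The order is 138.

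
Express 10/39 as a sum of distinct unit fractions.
1/4 + 1/156

Greedy algorithm:
10/39: ceiling(39/10) = 4, use 1/4
1/156: ceiling(156/1) = 156, use 1/156
Result: 10/39 = 1/4 + 1/156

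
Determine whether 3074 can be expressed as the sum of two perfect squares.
7² + 55² (a=7, b=55)

Factorization: 3074 = 2 × 29 × 53
By Fermat: n is sum of two squares iff every prime p ≡ 3 (mod 4) appears to even power.
All primes ≡ 3 (mod 4) appear to even power.
Search a = 0, 1, 2, … for 3074 - a² a perfect square: first hit at a = 7: 3074 - 49 = 3025 = 55².
3074 = 7² + 55² = 49 + 3025 ✓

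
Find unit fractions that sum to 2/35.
1/18 + 1/630

Greedy algorithm:
2/35: ceiling(35/2) = 18, use 1/18
1/630: ceiling(630/1) = 630, use 1/630
Result: 2/35 = 1/18 + 1/630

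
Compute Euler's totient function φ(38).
18

38 = 2 × 19
φ(n) = n × ∏(1 - 1/p) for each prime p dividing n
φ(38) = 38 × (1 - 1/2) × (1 - 1/19) = 18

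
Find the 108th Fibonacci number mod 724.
412

Matrix identity: Q^n = [[F_(n+1), F_n], [F_n, F_(n-1)]] with Q = [[1,1],[1,0]].
n = 108 = 1101100₂. Square-and-multiply, entries mod 724:
Q^1 = [[1,1],[1,0]]
Q^3 = (Q^1)²·Q = [[3,2],[2,1]]
Q^6 = (Q^3)² = [[13,8],[8,5]]
Q^13 = (Q^6)²·Q = [[377,233],[233,144]]
Q^27 = (Q^13)²·Q = [[699,214],[214,485]]
Q^54 = (Q^27)² = [[85,700],[700,109]]
Q^108 = (Q^54)² = [[561,412],[412,149]]
F_108 mod 724 = Q^108[0][1] = 412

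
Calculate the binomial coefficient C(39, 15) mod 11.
1

Using Lucas' theorem:
Write n=39 and k=15 in base 11:
n in base 11: [3, 6]
k in base 11: [1, 4]
C(39,15) mod 11 = ∏ C(n_i, k_i) mod 11
Digit binomials (mod 11): C(3,1) = 3; C(6,4) = 15 ≡ 4
Product: 3 × 4 = 12 ≡ 1 (mod 11)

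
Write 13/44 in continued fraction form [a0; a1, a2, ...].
[0; 3, 2, 1, 1, 2]

Euclidean algorithm steps:
13 = 0 × 44 + 13
44 = 3 × 13 + 5
13 = 2 × 5 + 3
5 = 1 × 3 + 2
3 = 1 × 2 + 1
2 = 2 × 1 + 0
Continued fraction: [0; 3, 2, 1, 1, 2]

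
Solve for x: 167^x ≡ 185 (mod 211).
200

Baby-step giant-step with step n = ⌈√211⌉ = 15.
Baby steps 167^j mod 211 (j:value) for j=0..14: 0:1, 1:167, 2:37, 3:60, 4:103, 5:110, 6:13, 7:61, 8:59, 9:147, 10:73, 11:164, 12:169, 13:160, 14:134.
Giant-step multiplier: 167^(-15) ≡ 167^(210-15) = 167^195 ≡ 88 (mod 211).
Giant steps γ_i = 185·88^i mod 211: γ_0=185, γ_1=33, γ_2=161, γ_3=31, γ_4=196, γ_5=157, γ_6=101, γ_7=26, γ_8=178, γ_9=50, γ_10=180, γ_11=15, γ_12=54, γ_13=110 (in table at j=5).
x = i·n + j = 13·15 + 5 = 200.
Check: 167^200 ≡ 185 (mod 211).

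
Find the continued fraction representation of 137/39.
[3; 1, 1, 19]

Euclidean algorithm steps:
137 = 3 × 39 + 20
39 = 1 × 20 + 19
20 = 1 × 19 + 1
19 = 19 × 1 + 0
Continued fraction: [3; 1, 1, 19]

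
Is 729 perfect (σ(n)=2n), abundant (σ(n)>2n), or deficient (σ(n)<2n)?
deficient

Proper divisors of 729: sum = 1 + 3 + 9 + 27 + 81 + 243 = 364
Since 364 < 729, 729 is deficient.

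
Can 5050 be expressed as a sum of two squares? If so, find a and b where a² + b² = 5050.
3² + 71² (a=3, b=71)

Factorization: 5050 = 2 × 5^2 × 101
By Fermat: n is sum of two squares iff every prime p ≡ 3 (mod 4) appears to even power.
All primes ≡ 3 (mod 4) appear to even power.
Search a = 0, 1, 2, … for 5050 - a² a perfect square: first hit at a = 3: 5050 - 9 = 5041 = 71².
5050 = 3² + 71² = 9 + 5041 ✓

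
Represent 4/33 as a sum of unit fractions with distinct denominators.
1/9 + 1/99

Greedy algorithm:
4/33: ceiling(33/4) = 9, use 1/9
1/99: ceiling(99/1) = 99, use 1/99
Result: 4/33 = 1/9 + 1/99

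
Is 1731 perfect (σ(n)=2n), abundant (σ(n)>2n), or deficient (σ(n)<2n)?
deficient

Proper divisors of 1731: sum = 1 + 3 + 577 = 581
Since 581 < 1731, 1731 is deficient.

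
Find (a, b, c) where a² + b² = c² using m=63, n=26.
(3293, 3276, 4645)

Euclid's formula: a = m² - n², b = 2mn, c = m² + n²
m = 63, n = 26
a = 63² - 26² = 3969 - 676 = 3293
b = 2 × 63 × 26 = 3276
c = 63² + 26² = 3969 + 676 = 4645
Verification: 3293² + 3276² = 10843849 + 10732176 = 21576025 = 4645² ✓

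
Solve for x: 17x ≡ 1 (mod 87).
41

gcd(17, 87) = 1, so the inverse exists.
Extended Euclidean algorithm on (87, 17):
87 = 5 × 17 + 2  ⟹  2 = (1)·87 + (-5)·17
17 = 8 × 2 + 1  ⟹  1 = (-8)·87 + (41)·17
So (41)·17 ≡ 1 (mod 87), i.e. 17^(-1) ≡ 41 (mod 87).
Check: 17 × 41 = 697 ≡ 1 (mod 87)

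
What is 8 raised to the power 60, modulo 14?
8

Repeated squaring. Binary of 60 = 111100.
8^1 ≡ 8 (mod 14); 8^2 ≡ 8 (mod 14); 8^4 ≡ 8 (mod 14); 8^8 ≡ 8 (mod 14); 8^16 ≡ 8 (mod 14); 8^32 ≡ 8 (mod 14)
8^60 = 8^4 × 8^8 × 8^16 × 8^32 ≡ 8 (mod 14)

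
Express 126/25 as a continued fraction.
[5; 25]

Euclidean algorithm steps:
126 = 5 × 25 + 1
25 = 25 × 1 + 0
Continued fraction: [5; 25]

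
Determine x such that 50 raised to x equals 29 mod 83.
36

Baby-step giant-step with step n = ⌈√83⌉ = 10.
Baby steps 50^j mod 83 (j:value) for j=0..9: 0:1, 1:50, 2:10, 3:2, 4:17, 5:20, 6:4, 7:34, 8:40, 9:8.
Giant-step multiplier: 50^(-10) ≡ 50^(82-10) = 50^72 ≡ 11 (mod 83).
Giant steps γ_i = 29·11^i mod 83: γ_0=29, γ_1=70, γ_2=23, γ_3=4 (in table at j=6).
x = i·n + j = 3·10 + 6 = 36.
Check: 50^36 ≡ 29 (mod 83).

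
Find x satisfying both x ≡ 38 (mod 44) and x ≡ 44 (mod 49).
1710

Using Chinese Remainder Theorem:
M = 44 × 49 = 2156
M1 = 49, M2 = 44
y1 = 49^(-1) mod 44 = 9
y2 = 44^(-1) mod 49 = 39
x = (38×49×9 + 44×44×39) mod 2156 = 1710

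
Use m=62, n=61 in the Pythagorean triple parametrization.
(123, 7564, 7565)

Euclid's formula: a = m² - n², b = 2mn, c = m² + n²
m = 62, n = 61
a = 62² - 61² = 3844 - 3721 = 123
b = 2 × 62 × 61 = 7564
c = 62² + 61² = 3844 + 3721 = 7565
Verification: 123² + 7564² = 15129 + 57214096 = 57229225 = 7565² ✓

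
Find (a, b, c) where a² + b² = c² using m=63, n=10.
(3869, 1260, 4069)

Euclid's formula: a = m² - n², b = 2mn, c = m² + n²
m = 63, n = 10
a = 63² - 10² = 3969 - 100 = 3869
b = 2 × 63 × 10 = 1260
c = 63² + 10² = 3969 + 100 = 4069
Verification: 3869² + 1260² = 14969161 + 1587600 = 16556761 = 4069² ✓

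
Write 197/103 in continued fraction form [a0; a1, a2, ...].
[1; 1, 10, 2, 4]

Euclidean algorithm steps:
197 = 1 × 103 + 94
103 = 1 × 94 + 9
94 = 10 × 9 + 4
9 = 2 × 4 + 1
4 = 4 × 1 + 0
Continued fraction: [1; 1, 10, 2, 4]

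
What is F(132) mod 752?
144

Matrix identity: Q^n = [[F_(n+1), F_n], [F_n, F_(n-1)]] with Q = [[1,1],[1,0]].
n = 132 = 10000100₂. Square-and-multiply, entries mod 752:
Q^1 = [[1,1],[1,0]]
Q^2 = (Q^1)² = [[2,1],[1,1]]
Q^4 = (Q^2)² = [[5,3],[3,2]]
Q^8 = (Q^4)² = [[34,21],[21,13]]
Q^16 = (Q^8)² = [[93,235],[235,610]]
Q^33 = (Q^16)²·Q = [[471,706],[706,517]]
Q^66 = (Q^33)² = [[613,424],[424,189]]
Q^132 = (Q^66)² = [[569,144],[144,425]]
F_132 mod 752 = Q^132[0][1] = 144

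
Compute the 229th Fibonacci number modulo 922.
1

Matrix identity: Q^n = [[F_(n+1), F_n], [F_n, F_(n-1)]] with Q = [[1,1],[1,0]].
n = 229 = 11100101₂. Square-and-multiply, entries mod 922:
Q^1 = [[1,1],[1,0]]
Q^3 = (Q^1)²·Q = [[3,2],[2,1]]
Q^7 = (Q^3)²·Q = [[21,13],[13,8]]
Q^14 = (Q^7)² = [[610,377],[377,233]]
Q^28 = (Q^14)² = [[675,643],[643,32]]
Q^57 = (Q^28)²·Q = [[605,550],[550,55]]
Q^114 = (Q^57)² = [[75,654],[654,343]]
Q^229 = (Q^114)²·Q = [[461,1],[1,460]]
F_229 mod 922 = Q^229[0][1] = 1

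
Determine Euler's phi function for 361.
342

361 = 19^2
φ(n) = n × ∏(1 - 1/p) for each prime p dividing n
φ(361) = 361 × (1 - 1/19) = 342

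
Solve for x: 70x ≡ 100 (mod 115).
x ≡ 8 (mod 23)

gcd(70, 115) = 5, which divides 100, so solutions exist.
Divide through by 5: 14x ≡ 20 (mod 23).
Find 14^(-1) mod 23 by the extended Euclidean algorithm:
23 = 1 × 14 + 9  ⟹  9 = (1)·23 + (-1)·14
14 = 1 × 9 + 5  ⟹  5 = (-1)·23 + (2)·14
9 = 1 × 5 + 4  ⟹  4 = (2)·23 + (-3)·14
5 = 1 × 4 + 1  ⟹  1 = (-3)·23 + (5)·14
So (5)·14 ≡ 1 (mod 23), i.e. 14^(-1) ≡ 5 (mod 23).
x ≡ 5 × 20 = 100 ≡ 8 (mod 23).
Check: 70 × 8 = 560 ≡ 100 (mod 115).
x ≡ 8 (mod 23), giving 5 solutions mod 115.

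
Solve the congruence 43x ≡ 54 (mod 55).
x ≡ 23 (mod 55)

gcd(43, 55) = 1, which divides 54, so solutions exist.
Find 43^(-1) mod 55 by the extended Euclidean algorithm:
55 = 1 × 43 + 12  ⟹  12 = (1)·55 + (-1)·43
43 = 3 × 12 + 7  ⟹  7 = (-3)·55 + (4)·43
12 = 1 × 7 + 5  ⟹  5 = (4)·55 + (-5)·43
7 = 1 × 5 + 2  ⟹  2 = (-7)·55 + (9)·43
5 = 2 × 2 + 1  ⟹  1 = (18)·55 + (-23)·43
So (-23)·43 ≡ 1 (mod 55), i.e. 43^(-1) ≡ -23 ≡ 32 (mod 55).
x ≡ 32 × 54 = 1728 ≡ 23 (mod 55).
Check: 43 × 23 = 989 ≡ 54 (mod 55).
Unique solution: x ≡ 23 (mod 55)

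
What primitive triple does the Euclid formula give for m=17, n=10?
(189, 340, 389)

Euclid's formula: a = m² - n², b = 2mn, c = m² + n²
m = 17, n = 10
a = 17² - 10² = 289 - 100 = 189
b = 2 × 17 × 10 = 340
c = 17² + 10² = 289 + 100 = 389
Verification: 189² + 340² = 35721 + 115600 = 151321 = 389² ✓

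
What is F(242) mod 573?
400

Matrix identity: Q^n = [[F_(n+1), F_n], [F_n, F_(n-1)]] with Q = [[1,1],[1,0]].
n = 242 = 11110010₂. Square-and-multiply, entries mod 573:
Q^1 = [[1,1],[1,0]]
Q^3 = (Q^1)²·Q = [[3,2],[2,1]]
Q^7 = (Q^3)²·Q = [[21,13],[13,8]]
Q^15 = (Q^7)²·Q = [[414,37],[37,377]]
Q^30 = (Q^15)² = [[292,44],[44,248]]
Q^60 = (Q^30)² = [[104,267],[267,410]]
Q^121 = (Q^60)²·Q = [[457,166],[166,291]]
Q^242 = (Q^121)² = [[329,400],[400,502]]
F_242 mod 573 = Q^242[0][1] = 400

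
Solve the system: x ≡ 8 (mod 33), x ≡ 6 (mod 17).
74

Using Chinese Remainder Theorem:
M = 33 × 17 = 561
M1 = 17, M2 = 33
y1 = 17^(-1) mod 33 = 2
y2 = 33^(-1) mod 17 = 16
x = (8×17×2 + 6×33×16) mod 561 = 74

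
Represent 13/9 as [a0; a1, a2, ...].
[1; 2, 4]

Euclidean algorithm steps:
13 = 1 × 9 + 4
9 = 2 × 4 + 1
4 = 4 × 1 + 0
Continued fraction: [1; 2, 4]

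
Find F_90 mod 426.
304

Matrix identity: Q^n = [[F_(n+1), F_n], [F_n, F_(n-1)]] with Q = [[1,1],[1,0]].
n = 90 = 1011010₂. Square-and-multiply, entries mod 426:
Q^1 = [[1,1],[1,0]]
Q^2 = (Q^1)² = [[2,1],[1,1]]
Q^5 = (Q^2)²·Q = [[8,5],[5,3]]
Q^11 = (Q^5)²·Q = [[144,89],[89,55]]
Q^22 = (Q^11)² = [[115,245],[245,296]]
Q^45 = (Q^22)²·Q = [[137,404],[404,159]]
Q^90 = (Q^45)² = [[83,304],[304,205]]
F_90 mod 426 = Q^90[0][1] = 304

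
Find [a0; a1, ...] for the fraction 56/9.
[6; 4, 2]

Euclidean algorithm steps:
56 = 6 × 9 + 2
9 = 4 × 2 + 1
2 = 2 × 1 + 0
Continued fraction: [6; 4, 2]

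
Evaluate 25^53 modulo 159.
25

Repeated squaring. Binary of 53 = 110101.
25^1 ≡ 25 (mod 159); 25^2 ≡ 148 (mod 159); 25^4 ≡ 121 (mod 159); 25^8 ≡ 13 (mod 159); 25^16 ≡ 10 (mod 159); 25^32 ≡ 100 (mod 159)
25^53 = 25^1 × 25^4 × 25^16 × 25^32 ≡ 25 (mod 159)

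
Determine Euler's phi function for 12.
4

12 = 2^2 × 3
φ(n) = n × ∏(1 - 1/p) for each prime p dividing n
φ(12) = 12 × (1 - 1/2) × (1 - 1/3) = 4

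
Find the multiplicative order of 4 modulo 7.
3

7 is prime, so ord(4) divides φ(7) = 6.
Divisors of 6: 1, 2, 3, 6.
Repeated squaring: 4^1 ≡ 4, 4^2 ≡ 2, 4^4 ≡ 4 (mod 7).
Test 4^d mod 7 for each divisor d in increasing order:
4^1 ≡ 4
4^2 ≡ 2
4^3 = 4^2·4^1 ≡ 1  ← first divisor giving 1
The order is 3.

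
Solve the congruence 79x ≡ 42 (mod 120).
x ≡ 78 (mod 120)

gcd(79, 120) = 1, which divides 42, so solutions exist.
Find 79^(-1) mod 120 by the extended Euclidean algorithm:
120 = 1 × 79 + 41  ⟹  41 = (1)·120 + (-1)·79
79 = 1 × 41 + 38  ⟹  38 = (-1)·120 + (2)·79
41 = 1 × 38 + 3  ⟹  3 = (2)·120 + (-3)·79
38 = 12 × 3 + 2  ⟹  2 = (-25)·120 + (38)·79
3 = 1 × 2 + 1  ⟹  1 = (27)·120 + (-41)·79
So (-41)·79 ≡ 1 (mod 120), i.e. 79^(-1) ≡ -41 ≡ 79 (mod 120).
x ≡ 79 × 42 = 3318 ≡ 78 (mod 120).
Check: 79 × 78 = 6162 ≡ 42 (mod 120).
Unique solution: x ≡ 78 (mod 120)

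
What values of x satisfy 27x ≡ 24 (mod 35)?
x ≡ 32 (mod 35)

gcd(27, 35) = 1, which divides 24, so solutions exist.
Find 27^(-1) mod 35 by the extended Euclidean algorithm:
35 = 1 × 27 + 8  ⟹  8 = (1)·35 + (-1)·27
27 = 3 × 8 + 3  ⟹  3 = (-3)·35 + (4)·27
8 = 2 × 3 + 2  ⟹  2 = (7)·35 + (-9)·27
3 = 1 × 2 + 1  ⟹  1 = (-10)·35 + (13)·27
So (13)·27 ≡ 1 (mod 35), i.e. 27^(-1) ≡ 13 (mod 35).
x ≡ 13 × 24 = 312 ≡ 32 (mod 35).
Check: 27 × 32 = 864 ≡ 24 (mod 35).
Unique solution: x ≡ 32 (mod 35)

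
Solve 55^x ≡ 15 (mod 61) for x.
4

Baby-step giant-step with step n = ⌈√61⌉ = 8.
Baby steps 55^j mod 61 (j:value) for j=0..7: 0:1, 1:55, 2:36, 3:28, 4:15, 5:32, 6:52, 7:54.
h = 15 is already in the table at j=4, so x = 4.
Check: 55^4 ≡ 15 (mod 61).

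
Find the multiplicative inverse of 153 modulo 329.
286

gcd(153, 329) = 1, so the inverse exists.
Extended Euclidean algorithm on (329, 153):
329 = 2 × 153 + 23  ⟹  23 = (1)·329 + (-2)·153
153 = 6 × 23 + 15  ⟹  15 = (-6)·329 + (13)·153
23 = 1 × 15 + 8  ⟹  8 = (7)·329 + (-15)·153
15 = 1 × 8 + 7  ⟹  7 = (-13)·329 + (28)·153
8 = 1 × 7 + 1  ⟹  1 = (20)·329 + (-43)·153
So (-43)·153 ≡ 1 (mod 329), i.e. 153^(-1) ≡ -43 ≡ 286 (mod 329).
Check: 153 × 286 = 43758 ≡ 1 (mod 329)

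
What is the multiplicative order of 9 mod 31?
15

31 is prime, so ord(9) divides φ(31) = 30.
Divisors of 30: 1, 2, 3, 5, 6, 10, 15, 30.
Repeated squaring: 9^1 ≡ 9, 9^2 ≡ 19, 9^4 ≡ 20, 9^8 ≡ 28, 9^16 ≡ 9 (mod 31).
Test 9^d mod 31 for each divisor d in increasing order:
9^1 ≡ 9
9^2 ≡ 19
9^3 = 9^2·9^1 ≡ 16
9^5 = 9^4·9^1 ≡ 25
9^6 = 9^4·9^2 ≡ 8
9^10 = 9^8·9^2 ≡ 5
9^15 = 9^8·9^4·9^2·9^1 ≡ 1  ← first divisor giving 1
The order is 15.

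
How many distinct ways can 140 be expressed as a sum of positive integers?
15065878135

p(n) counts ways to write n as a sum of positive integers (order ignored).
Euler's pentagonal recurrence: p(k) = p(k-1) + p(k-2) - p(k-5) - p(k-7) + p(k-12) + p(k-15) - ... (offsets j(3j∓1)/2, signs ++--, p(0)=1, p(<0)=0).
DP table for k = 0..139: p(0)=1, p(1)=1, p(2)=2, p(3)=3, p(4)=5, p(5)=7, p(6)=11, p(7)=15, p(8)=22, p(9)=30, p(10)=42, p(11)=56, p(12)=77, p(13)=101, p(14)=135, p(15)=176, p(16)=231, p(17)=297, p(18)=385, p(19)=490, p(20)=627, p(21)=792, p(22)=1002, p(23)=1255, p(24)=1575, p(25)=1958, p(26)=2436, p(27)=3010, p(28)=3718, p(29)=4565, p(30)=5604, p(31)=6842, p(32)=8349, p(33)=10143, p(34)=12310, p(35)=14883, p(36)=17977, p(37)=21637, p(38)=26015, p(39)=31185, p(40)=37338, p(41)=44583, p(42)=53174, p(43)=63261, p(44)=75175, p(45)=89134, p(46)=105558, p(47)=124754, p(48)=147273, p(49)=173525, p(50)=204226, p(51)=239943, p(52)=281589, p(53)=329931, p(54)=386155, p(55)=451276, p(56)=526823, p(57)=614154, p(58)=715220, p(59)=831820, p(60)=966467, p(61)=1121505, p(62)=1300156, p(63)=1505499, p(64)=1741630, p(65)=2012558, p(66)=2323520, p(67)=2679689, p(68)=3087735, p(69)=3554345, p(70)=4087968, p(71)=4697205, p(72)=5392783, p(73)=6185689, p(74)=7089500, p(75)=8118264, p(76)=9289091, p(77)=10619863, p(78)=12132164, p(79)=13848650, p(80)=15796476, p(81)=18004327, p(82)=20506255, p(83)=23338469, p(84)=26543660, p(85)=30167357, p(86)=34262962, p(87)=38887673, p(88)=44108109, p(89)=49995925, p(90)=56634173, p(91)=64112359, p(92)=72533807, p(93)=82010177, p(94)=92669720, p(95)=104651419, p(96)=118114304, p(97)=133230930, p(98)=150198136, p(99)=169229875, p(100)=190569292, p(101)=214481126, p(102)=241265379, p(103)=271248950, p(104)=304801365, p(105)=342325709, p(106)=384276336, p(107)=431149389, p(108)=483502844, p(109)=541946240, p(110)=607163746, p(111)=679903203, p(112)=761002156, p(113)=851376628, p(114)=952050665, p(115)=1064144451, p(116)=1188908248, p(117)=1327710076, p(118)=1482074143, p(119)=1653668665, p(120)=1844349560, p(121)=2056148051, p(122)=2291320912, p(123)=2552338241, p(124)=2841940500, p(125)=3163127352, p(126)=3519222692, p(127)=3913864295, p(128)=4351078600, p(129)=4835271870, p(130)=5371315400, p(131)=5964539504, p(132)=6620830889, p(133)=7346629512, p(134)=8149040695, p(135)=9035836076, p(136)=10015581680, p(137)=11097645016, p(138)=12292341831, p(139)=13610949895.
Final step: p(140) = p(139) + p(138) - p(135) - p(133) + p(128) + p(125) - p(118) - p(114) + p(105) + p(100) - p(89) - p(83) + p(70) + p(63) - p(48) - p(40) + p(23) + p(14)
= 13610949895 + 12292341831 - 9035836076 - 7346629512 + 4351078600 + 3163127352 - 1482074143 - 952050665 + 342325709 + 190569292 - 49995925 - 23338469 + 4087968 + 1505499 - 147273 - 37338 + 1255 + 135
= 15065878135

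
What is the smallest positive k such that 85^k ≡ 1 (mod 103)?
102

103 is prime, so ord(85) divides φ(103) = 102.
Divisors of 102: 1, 2, 3, 6, 17, 34, 51, 102.
Repeated squaring: 85^1 ≡ 85, 85^2 ≡ 15, 85^4 ≡ 19, 85^8 ≡ 52, 85^16 ≡ 26, 85^32 ≡ 58, 85^64 ≡ 68 (mod 103).
Test 85^d mod 103 for each divisor d in increasing order:
85^1 ≡ 85
85^2 ≡ 15
85^3 = 85^2·85^1 ≡ 39
85^6 = 85^4·85^2 ≡ 79
85^17 = 85^16·85^1 ≡ 47
85^34 = 85^32·85^2 ≡ 46
85^51 = 85^32·85^16·85^2·85^1 ≡ 102
85^102 = 85^64·85^32·85^4·85^2 ≡ 1  ← first divisor giving 1
The order is 102.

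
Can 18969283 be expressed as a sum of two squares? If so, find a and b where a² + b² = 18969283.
Not possible

Factorization: 18969283 = 53 × 71^3
By Fermat: n is sum of two squares iff every prime p ≡ 3 (mod 4) appears to even power.
Prime(s) ≡ 3 (mod 4) with odd exponent: [(71, 3)]
Therefore 18969283 cannot be expressed as a² + b².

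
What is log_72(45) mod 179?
26

Baby-step giant-step with step n = ⌈√179⌉ = 14.
Baby steps 72^j mod 179 (j:value) for j=0..13: 0:1, 1:72, 2:172, 3:33, 4:49, 5:127, 6:15, 7:6, 8:74, 9:137, 10:19, 11:115, 12:46, 13:90.
Giant-step multiplier: 72^(-14) ≡ 72^(178-14) = 72^164 ≡ 5 (mod 179).
Giant steps γ_i = 45·5^i mod 179: γ_0=45, γ_1=46 (in table at j=12).
x = i·n + j = 1·14 + 12 = 26.
Check: 72^26 ≡ 45 (mod 179).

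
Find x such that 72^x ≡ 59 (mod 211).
128

Baby-step giant-step with step n = ⌈√211⌉ = 15.
Baby steps 72^j mod 211 (j:value) for j=0..14: 0:1, 1:72, 2:120, 3:200, 4:52, 5:157, 6:121, 7:61, 8:172, 9:146, 10:173, 11:7, 12:82, 13:207, 14:134.
Giant-step multiplier: 72^(-15) ≡ 72^(210-15) = 72^195 ≡ 40 (mod 211).
Giant steps γ_i = 59·40^i mod 211: γ_0=59, γ_1=39, γ_2=83, γ_3=155, γ_4=81, γ_5=75, γ_6=46, γ_7=152, γ_8=172 (in table at j=8).
x = i·n + j = 8·15 + 8 = 128.
Check: 72^128 ≡ 59 (mod 211).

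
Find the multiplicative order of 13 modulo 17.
4

17 is prime, so ord(13) divides φ(17) = 16.
Divisors of 16: 1, 2, 4, 8, 16.
Repeated squaring: 13^1 ≡ 13, 13^2 ≡ 16, 13^4 ≡ 1, 13^8 ≡ 1, 13^16 ≡ 1 (mod 17).
Test 13^d mod 17 for each divisor d in increasing order:
13^1 ≡ 13
13^2 ≡ 16
13^4 ≡ 1  ← first divisor giving 1
The order is 4.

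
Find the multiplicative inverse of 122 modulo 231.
89

gcd(122, 231) = 1, so the inverse exists.
Extended Euclidean algorithm on (231, 122):
231 = 1 × 122 + 109  ⟹  109 = (1)·231 + (-1)·122
122 = 1 × 109 + 13  ⟹  13 = (-1)·231 + (2)·122
109 = 8 × 13 + 5  ⟹  5 = (9)·231 + (-17)·122
13 = 2 × 5 + 3  ⟹  3 = (-19)·231 + (36)·122
5 = 1 × 3 + 2  ⟹  2 = (28)·231 + (-53)·122
3 = 1 × 2 + 1  ⟹  1 = (-47)·231 + (89)·122
So (89)·122 ≡ 1 (mod 231), i.e. 122^(-1) ≡ 89 (mod 231).
Check: 122 × 89 = 10858 ≡ 1 (mod 231)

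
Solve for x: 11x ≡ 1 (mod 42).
23

gcd(11, 42) = 1, so the inverse exists.
Extended Euclidean algorithm on (42, 11):
42 = 3 × 11 + 9  ⟹  9 = (1)·42 + (-3)·11
11 = 1 × 9 + 2  ⟹  2 = (-1)·42 + (4)·11
9 = 4 × 2 + 1  ⟹  1 = (5)·42 + (-19)·11
So (-19)·11 ≡ 1 (mod 42), i.e. 11^(-1) ≡ -19 ≡ 23 (mod 42).
Check: 11 × 23 = 253 ≡ 1 (mod 42)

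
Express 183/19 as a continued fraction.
[9; 1, 1, 1, 2, 2]

Euclidean algorithm steps:
183 = 9 × 19 + 12
19 = 1 × 12 + 7
12 = 1 × 7 + 5
7 = 1 × 5 + 2
5 = 2 × 2 + 1
2 = 2 × 1 + 0
Continued fraction: [9; 1, 1, 1, 2, 2]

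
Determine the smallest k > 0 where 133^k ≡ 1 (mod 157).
156

157 is prime, so ord(133) divides φ(157) = 156.
Divisors of 156: 1, 2, 3, 4, 6, 12, 13, 26, 39, 52, 78, 156.
Repeated squaring: 133^1 ≡ 133, 133^2 ≡ 105, 133^4 ≡ 35, 133^8 ≡ 126, 133^16 ≡ 19, 133^32 ≡ 47, 133^64 ≡ 11, 133^128 ≡ 121 (mod 157).
Test 133^d mod 157 for each divisor d in increasing order:
133^1 ≡ 133
133^2 ≡ 105
133^3 = 133^2·133^1 ≡ 149
133^4 ≡ 35
133^6 = 133^4·133^2 ≡ 64
133^12 = 133^8·133^4 ≡ 14
133^13 = 133^8·133^4·133^1 ≡ 135
133^26 = 133^16·133^8·133^2 ≡ 13
133^39 = 133^32·133^4·133^2·133^1 ≡ 28
133^52 = 133^32·133^16·133^4 ≡ 12
133^78 = 133^64·133^8·133^4·133^2 ≡ 156
133^156 = 133^128·133^16·133^8·133^4 ≡ 1  ← first divisor giving 1
The order is 156.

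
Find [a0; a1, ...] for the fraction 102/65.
[1; 1, 1, 3, 9]

Euclidean algorithm steps:
102 = 1 × 65 + 37
65 = 1 × 37 + 28
37 = 1 × 28 + 9
28 = 3 × 9 + 1
9 = 9 × 1 + 0
Continued fraction: [1; 1, 1, 3, 9]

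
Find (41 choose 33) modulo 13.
0

Using Lucas' theorem:
Write n=41 and k=33 in base 13:
n in base 13: [3, 2]
k in base 13: [2, 7]
C(41,33) mod 13 = ∏ C(n_i, k_i) mod 13
Digit binomials (mod 13): C(3,2) = 3; C(2,7) = 0 (k_i > n_i)
Product: 3 × 0 = 0 ≡ 0 (mod 13)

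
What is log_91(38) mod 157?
89

Baby-step giant-step with step n = ⌈√157⌉ = 13.
Baby steps 91^j mod 157 (j:value) for j=0..12: 0:1, 1:91, 2:117, 3:128, 4:30, 5:61, 6:56, 7:72, 8:115, 9:103, 10:110, 11:119, 12:153.
Giant-step multiplier: 91^(-13) ≡ 91^(156-13) = 91^143 ≡ 135 (mod 157).
Giant steps γ_i = 38·135^i mod 157: γ_0=38, γ_1=106, γ_2=23, γ_3=122, γ_4=142, γ_5=16, γ_6=119 (in table at j=11).
x = i·n + j = 6·13 + 11 = 89.
Check: 91^89 ≡ 38 (mod 157).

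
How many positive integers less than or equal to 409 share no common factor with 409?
408

409 = 409
φ(n) = n × ∏(1 - 1/p) for each prime p dividing n
φ(409) = 409 × (1 - 1/409) = 408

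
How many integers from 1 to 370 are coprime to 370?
144

370 = 2 × 5 × 37
φ(n) = n × ∏(1 - 1/p) for each prime p dividing n
φ(370) = 370 × (1 - 1/2) × (1 - 1/5) × (1 - 1/37) = 144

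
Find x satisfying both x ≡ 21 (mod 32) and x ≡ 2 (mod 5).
117

Using Chinese Remainder Theorem:
M = 32 × 5 = 160
M1 = 5, M2 = 32
y1 = 5^(-1) mod 32 = 13
y2 = 32^(-1) mod 5 = 3
x = (21×5×13 + 2×32×3) mod 160 = 117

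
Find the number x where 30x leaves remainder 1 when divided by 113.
49

gcd(30, 113) = 1, so the inverse exists.
Extended Euclidean algorithm on (113, 30):
113 = 3 × 30 + 23  ⟹  23 = (1)·113 + (-3)·30
30 = 1 × 23 + 7  ⟹  7 = (-1)·113 + (4)·30
23 = 3 × 7 + 2  ⟹  2 = (4)·113 + (-15)·30
7 = 3 × 2 + 1  ⟹  1 = (-13)·113 + (49)·30
So (49)·30 ≡ 1 (mod 113), i.e. 30^(-1) ≡ 49 (mod 113).
Check: 30 × 49 = 1470 ≡ 1 (mod 113)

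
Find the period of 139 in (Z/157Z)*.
156

157 is prime, so ord(139) divides φ(157) = 156.
Divisors of 156: 1, 2, 3, 4, 6, 12, 13, 26, 39, 52, 78, 156.
Repeated squaring: 139^1 ≡ 139, 139^2 ≡ 10, 139^4 ≡ 100, 139^8 ≡ 109, 139^16 ≡ 106, 139^32 ≡ 89, 139^64 ≡ 71, 139^128 ≡ 17 (mod 157).
Test 139^d mod 157 for each divisor d in increasing order:
139^1 ≡ 139
139^2 ≡ 10
139^3 = 139^2·139^1 ≡ 134
139^4 ≡ 100
139^6 = 139^4·139^2 ≡ 58
139^12 = 139^8·139^4 ≡ 67
139^13 = 139^8·139^4·139^1 ≡ 50
139^26 = 139^16·139^8·139^2 ≡ 145
139^39 = 139^32·139^4·139^2·139^1 ≡ 28
139^52 = 139^32·139^16·139^4 ≡ 144
139^78 = 139^64·139^8·139^4·139^2 ≡ 156
139^156 = 139^128·139^16·139^8·139^4 ≡ 1  ← first divisor giving 1
The order is 156.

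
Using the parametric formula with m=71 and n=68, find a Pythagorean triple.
(417, 9656, 9665)

Euclid's formula: a = m² - n², b = 2mn, c = m² + n²
m = 71, n = 68
a = 71² - 68² = 5041 - 4624 = 417
b = 2 × 71 × 68 = 9656
c = 71² + 68² = 5041 + 4624 = 9665
Verification: 417² + 9656² = 173889 + 93238336 = 93412225 = 9665² ✓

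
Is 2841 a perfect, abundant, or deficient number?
deficient

Proper divisors of 2841: sum = 1 + 3 + 947 = 951
Since 951 < 2841, 2841 is deficient.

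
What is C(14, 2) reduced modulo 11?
3

Using Lucas' theorem:
Write n=14 and k=2 in base 11:
n in base 11: [1, 3]
k in base 11: [0, 2]
C(14,2) mod 11 = ∏ C(n_i, k_i) mod 11
Digit binomials (mod 11): C(1,0) = 1; C(3,2) = 3
Product: 1 × 3 = 3 ≡ 3 (mod 11)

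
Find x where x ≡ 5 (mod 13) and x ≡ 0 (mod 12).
96

Using Chinese Remainder Theorem:
M = 13 × 12 = 156
M1 = 12, M2 = 13
y1 = 12^(-1) mod 13 = 12
y2 = 13^(-1) mod 12 = 1
x = (5×12×12 + 0×13×1) mod 156 = 96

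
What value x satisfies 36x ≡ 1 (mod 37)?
36

gcd(36, 37) = 1, so the inverse exists.
Extended Euclidean algorithm on (37, 36):
37 = 1 × 36 + 1  ⟹  1 = (1)·37 + (-1)·36
So (-1)·36 ≡ 1 (mod 37), i.e. 36^(-1) ≡ -1 ≡ 36 (mod 37).
Check: 36 × 36 = 1296 ≡ 1 (mod 37)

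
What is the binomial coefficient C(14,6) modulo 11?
0

Using Lucas' theorem:
Write n=14 and k=6 in base 11:
n in base 11: [1, 3]
k in base 11: [0, 6]
C(14,6) mod 11 = ∏ C(n_i, k_i) mod 11
Digit binomials (mod 11): C(1,0) = 1; C(3,6) = 0 (k_i > n_i)
Product: 1 × 0 = 0 ≡ 0 (mod 11)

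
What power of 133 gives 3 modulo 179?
150

Baby-step giant-step with step n = ⌈√179⌉ = 14.
Baby steps 133^j mod 179 (j:value) for j=0..13: 0:1, 1:133, 2:147, 3:40, 4:129, 5:152, 6:168, 7:148, 8:173, 9:97, 10:13, 11:118, 12:121, 13:162.
Giant-step multiplier: 133^(-14) ≡ 133^(178-14) = 133^164 ≡ 19 (mod 179).
Giant steps γ_i = 3·19^i mod 179: γ_0=3, γ_1=57, γ_2=9, γ_3=171, γ_4=27, γ_5=155, γ_6=81, γ_7=107, γ_8=64, γ_9=142, γ_10=13 (in table at j=10).
x = i·n + j = 10·14 + 10 = 150.
Check: 133^150 ≡ 3 (mod 179).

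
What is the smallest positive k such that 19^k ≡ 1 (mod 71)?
35

71 is prime, so ord(19) divides φ(71) = 70.
Divisors of 70: 1, 2, 5, 7, 10, 14, 35, 70.
Repeated squaring: 19^1 ≡ 19, 19^2 ≡ 6, 19^4 ≡ 36, 19^8 ≡ 18, 19^16 ≡ 40, 19^32 ≡ 38, 19^64 ≡ 24 (mod 71).
Test 19^d mod 71 for each divisor d in increasing order:
19^1 ≡ 19
19^2 ≡ 6
19^5 = 19^4·19^1 ≡ 45
19^7 = 19^4·19^2·19^1 ≡ 57
19^10 = 19^8·19^2 ≡ 37
19^14 = 19^8·19^4·19^2 ≡ 54
19^35 = 19^32·19^2·19^1 ≡ 1  ← first divisor giving 1
The order is 35.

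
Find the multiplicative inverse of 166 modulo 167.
166

gcd(166, 167) = 1, so the inverse exists.
Extended Euclidean algorithm on (167, 166):
167 = 1 × 166 + 1  ⟹  1 = (1)·167 + (-1)·166
So (-1)·166 ≡ 1 (mod 167), i.e. 166^(-1) ≡ -1 ≡ 166 (mod 167).
Check: 166 × 166 = 27556 ≡ 1 (mod 167)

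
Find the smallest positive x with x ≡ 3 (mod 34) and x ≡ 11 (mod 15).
71

Using Chinese Remainder Theorem:
M = 34 × 15 = 510
M1 = 15, M2 = 34
y1 = 15^(-1) mod 34 = 25
y2 = 34^(-1) mod 15 = 4
x = (3×15×25 + 11×34×4) mod 510 = 71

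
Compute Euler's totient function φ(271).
270

271 = 271
φ(n) = n × ∏(1 - 1/p) for each prime p dividing n
φ(271) = 271 × (1 - 1/271) = 270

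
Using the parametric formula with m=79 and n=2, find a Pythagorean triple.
(6237, 316, 6245)

Euclid's formula: a = m² - n², b = 2mn, c = m² + n²
m = 79, n = 2
a = 79² - 2² = 6241 - 4 = 6237
b = 2 × 79 × 2 = 316
c = 79² + 2² = 6241 + 4 = 6245
Verification: 6237² + 316² = 38900169 + 99856 = 39000025 = 6245² ✓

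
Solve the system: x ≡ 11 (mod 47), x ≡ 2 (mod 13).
340

Using Chinese Remainder Theorem:
M = 47 × 13 = 611
M1 = 13, M2 = 47
y1 = 13^(-1) mod 47 = 29
y2 = 47^(-1) mod 13 = 5
x = (11×13×29 + 2×47×5) mod 611 = 340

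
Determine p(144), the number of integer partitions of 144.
22540654445

p(n) counts ways to write n as a sum of positive integers (order ignored).
Euler's pentagonal recurrence: p(k) = p(k-1) + p(k-2) - p(k-5) - p(k-7) + p(k-12) + p(k-15) - ... (offsets j(3j∓1)/2, signs ++--, p(0)=1, p(<0)=0).
DP table for k = 0..143: p(0)=1, p(1)=1, p(2)=2, p(3)=3, p(4)=5, p(5)=7, p(6)=11, p(7)=15, p(8)=22, p(9)=30, p(10)=42, p(11)=56, p(12)=77, p(13)=101, p(14)=135, p(15)=176, p(16)=231, p(17)=297, p(18)=385, p(19)=490, p(20)=627, p(21)=792, p(22)=1002, p(23)=1255, p(24)=1575, p(25)=1958, p(26)=2436, p(27)=3010, p(28)=3718, p(29)=4565, p(30)=5604, p(31)=6842, p(32)=8349, p(33)=10143, p(34)=12310, p(35)=14883, p(36)=17977, p(37)=21637, p(38)=26015, p(39)=31185, p(40)=37338, p(41)=44583, p(42)=53174, p(43)=63261, p(44)=75175, p(45)=89134, p(46)=105558, p(47)=124754, p(48)=147273, p(49)=173525, p(50)=204226, p(51)=239943, p(52)=281589, p(53)=329931, p(54)=386155, p(55)=451276, p(56)=526823, p(57)=614154, p(58)=715220, p(59)=831820, p(60)=966467, p(61)=1121505, p(62)=1300156, p(63)=1505499, p(64)=1741630, p(65)=2012558, p(66)=2323520, p(67)=2679689, p(68)=3087735, p(69)=3554345, p(70)=4087968, p(71)=4697205, p(72)=5392783, p(73)=6185689, p(74)=7089500, p(75)=8118264, p(76)=9289091, p(77)=10619863, p(78)=12132164, p(79)=13848650, p(80)=15796476, p(81)=18004327, p(82)=20506255, p(83)=23338469, p(84)=26543660, p(85)=30167357, p(86)=34262962, p(87)=38887673, p(88)=44108109, p(89)=49995925, p(90)=56634173, p(91)=64112359, p(92)=72533807, p(93)=82010177, p(94)=92669720, p(95)=104651419, p(96)=118114304, p(97)=133230930, p(98)=150198136, p(99)=169229875, p(100)=190569292, p(101)=214481126, p(102)=241265379, p(103)=271248950, p(104)=304801365, p(105)=342325709, p(106)=384276336, p(107)=431149389, p(108)=483502844, p(109)=541946240, p(110)=607163746, p(111)=679903203, p(112)=761002156, p(113)=851376628, p(114)=952050665, p(115)=1064144451, p(116)=1188908248, p(117)=1327710076, p(118)=1482074143, p(119)=1653668665, p(120)=1844349560, p(121)=2056148051, p(122)=2291320912, p(123)=2552338241, p(124)=2841940500, p(125)=3163127352, p(126)=3519222692, p(127)=3913864295, p(128)=4351078600, p(129)=4835271870, p(130)=5371315400, p(131)=5964539504, p(132)=6620830889, p(133)=7346629512, p(134)=8149040695, p(135)=9035836076, p(136)=10015581680, p(137)=11097645016, p(138)=12292341831, p(139)=13610949895, p(140)=15065878135, p(141)=16670689208, p(142)=18440293320, p(143)=20390982757.
Final step: p(144) = p(143) + p(142) - p(139) - p(137) + p(132) + p(129) - p(122) - p(118) + p(109) + p(104) - p(93) - p(87) + p(74) + p(67) - p(52) - p(44) + p(27) + p(18)
= 20390982757 + 18440293320 - 13610949895 - 11097645016 + 6620830889 + 4835271870 - 2291320912 - 1482074143 + 541946240 + 304801365 - 82010177 - 38887673 + 7089500 + 2679689 - 281589 - 75175 + 3010 + 385
= 22540654445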